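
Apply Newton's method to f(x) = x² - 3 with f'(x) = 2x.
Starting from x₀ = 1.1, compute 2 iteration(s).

f(x) = x² - 3
f'(x) = 2x
x₀ = 1.1

Newton-Raphson formula: x_{n+1} = x_n - f(x_n)/f'(x_n)

Iteration 1:
  f(1.100000) = -1.790000
  f'(1.100000) = 2.200000
  x_1 = 1.100000 - (-1.790000)/2.200000 = 1.913636
Iteration 2:
  f(1.913636) = 0.662004
  f'(1.913636) = 3.827273
  x_2 = 1.913636 - 0.662004/3.827273 = 1.740666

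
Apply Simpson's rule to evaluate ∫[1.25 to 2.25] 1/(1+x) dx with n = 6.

f(x) = 1/(1+x)
a = 1.25, b = 2.25, n = 6
h = (b - a)/n = 0.166667

Simpson's rule: (h/3)[f(x₀) + 4f(x₁) + 2f(x₂) + ... + f(xₙ)]

x_0 = 1.2500, f(x_0) = 0.444444, coefficient = 1
x_1 = 1.4167, f(x_1) = 0.413793, coefficient = 4
x_2 = 1.5833, f(x_2) = 0.387097, coefficient = 2
x_3 = 1.7500, f(x_3) = 0.363636, coefficient = 4
x_4 = 1.9167, f(x_4) = 0.342857, coefficient = 2
x_5 = 2.0833, f(x_5) = 0.324324, coefficient = 4
x_6 = 2.2500, f(x_6) = 0.307692, coefficient = 1

I ≈ (0.166667/3) × 6.619060 = 0.367726
Exact value: 0.367725
Error: 0.000001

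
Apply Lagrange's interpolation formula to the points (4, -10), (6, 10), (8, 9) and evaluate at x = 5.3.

Lagrange interpolation formula:
P(x) = Σ yᵢ × Lᵢ(x)
where Lᵢ(x) = Π_{j≠i} (x - xⱼ)/(xᵢ - xⱼ)

L_0(5.3) = (5.3 - 6)/(4 - 6) × (5.3 - 8)/(4 - 8) = 0.236250
L_1(5.3) = (5.3 - 4)/(6 - 4) × (5.3 - 8)/(6 - 8) = 0.877500
L_2(5.3) = (5.3 - 4)/(8 - 4) × (5.3 - 6)/(8 - 6) = -0.113750

P(5.3) = (-10)×L_0(5.3) + 10×L_1(5.3) + 9×L_2(5.3)
P(5.3) = 5.388750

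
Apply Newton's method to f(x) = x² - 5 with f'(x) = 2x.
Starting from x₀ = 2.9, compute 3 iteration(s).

f(x) = x² - 5
f'(x) = 2x
x₀ = 2.9

Newton-Raphson formula: x_{n+1} = x_n - f(x_n)/f'(x_n)

Iteration 1:
  f(2.900000) = 3.410000
  f'(2.900000) = 5.800000
  x_1 = 2.900000 - 3.410000/5.800000 = 2.312069
Iteration 2:
  f(2.312069) = 0.345663
  f'(2.312069) = 4.624138
  x_2 = 2.312069 - 0.345663/4.624138 = 2.237317
Iteration 3:
  f(2.237317) = 0.005588
  f'(2.237317) = 4.474634
  x_3 = 2.237317 - 0.005588/4.474634 = 2.236068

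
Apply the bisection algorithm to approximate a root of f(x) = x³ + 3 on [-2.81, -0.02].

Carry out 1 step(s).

f(x) = x³ + 3
Initial interval: [-2.81, -0.02]

Iteration 1:
  c_1 = (-2.810000 + (-0.020000))/2 = -1.415000
  f(c_1) = f(-1.415000) = 0.166852
  f(a) × f(c) < 0, new interval: [-2.810000, -1.415000]

After 1 iteration(s), the approximation is c_1 = -1.415000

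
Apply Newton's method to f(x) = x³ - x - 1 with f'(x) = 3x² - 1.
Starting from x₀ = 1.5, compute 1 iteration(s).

f(x) = x³ - x - 1
f'(x) = 3x² - 1
x₀ = 1.5

Newton-Raphson formula: x_{n+1} = x_n - f(x_n)/f'(x_n)

Iteration 1:
  f(1.500000) = 0.875000
  f'(1.500000) = 5.750000
  x_1 = 1.500000 - 0.875000/5.750000 = 1.347826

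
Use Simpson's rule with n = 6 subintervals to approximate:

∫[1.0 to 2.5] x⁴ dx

f(x) = x⁴
a = 1.0, b = 2.5, n = 6
h = (b - a)/n = 0.250000

Simpson's rule: (h/3)[f(x₀) + 4f(x₁) + 2f(x₂) + ... + f(xₙ)]

x_0 = 1.0000, f(x_0) = 1.000000, coefficient = 1
x_1 = 1.2500, f(x_1) = 2.441406, coefficient = 4
x_2 = 1.5000, f(x_2) = 5.062500, coefficient = 2
x_3 = 1.7500, f(x_3) = 9.378906, coefficient = 4
x_4 = 2.0000, f(x_4) = 16.000000, coefficient = 2
x_5 = 2.2500, f(x_5) = 25.628906, coefficient = 4
x_6 = 2.5000, f(x_6) = 39.062500, coefficient = 1

I ≈ (0.250000/3) × 231.984375 = 19.332031
Exact value: 19.331250
Error: 0.000781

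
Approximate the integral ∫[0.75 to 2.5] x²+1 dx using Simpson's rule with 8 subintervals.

f(x) = x²+1
a = 0.75, b = 2.5, n = 8
h = (b - a)/n = 0.218750

Simpson's rule: (h/3)[f(x₀) + 4f(x₁) + 2f(x₂) + ... + f(xₙ)]

x_0 = 0.7500, f(x_0) = 1.562500, coefficient = 1
x_1 = 0.9688, f(x_1) = 1.938477, coefficient = 4
x_2 = 1.1875, f(x_2) = 2.410156, coefficient = 2
x_3 = 1.4062, f(x_3) = 2.977539, coefficient = 4
x_4 = 1.6250, f(x_4) = 3.640625, coefficient = 2
x_5 = 1.8438, f(x_5) = 4.399414, coefficient = 4
x_6 = 2.0625, f(x_6) = 5.253906, coefficient = 2
x_7 = 2.2812, f(x_7) = 6.204102, coefficient = 4
x_8 = 2.5000, f(x_8) = 7.250000, coefficient = 1

I ≈ (0.218750/3) × 93.500000 = 6.817708
Exact value: 6.817708
Error: 0.000000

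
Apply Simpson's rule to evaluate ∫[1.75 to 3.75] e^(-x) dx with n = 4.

f(x) = e^(-x)
a = 1.75, b = 3.75, n = 4
h = (b - a)/n = 0.500000

Simpson's rule: (h/3)[f(x₀) + 4f(x₁) + 2f(x₂) + ... + f(xₙ)]

x_0 = 1.7500, f(x_0) = 0.173774, coefficient = 1
x_1 = 2.2500, f(x_1) = 0.105399, coefficient = 4
x_2 = 2.7500, f(x_2) = 0.063928, coefficient = 2
x_3 = 3.2500, f(x_3) = 0.038774, coefficient = 4
x_4 = 3.7500, f(x_4) = 0.023518, coefficient = 1

I ≈ (0.500000/3) × 0.901841 = 0.150307
Exact value: 0.150256
Error: 0.000051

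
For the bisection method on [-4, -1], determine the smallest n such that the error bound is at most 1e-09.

We need (b-a)/2^n ≤ 1e-09
(-1 - (-4))/2^n ≤ 1e-09
3/2^n ≤ 1e-09
2^n ≥ 3000000000
n ≥ log₂(3000000000) = 31.48
n ≥ 32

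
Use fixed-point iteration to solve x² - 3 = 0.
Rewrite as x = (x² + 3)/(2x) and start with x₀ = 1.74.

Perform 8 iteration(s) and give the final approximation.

Equation: x² - 3 = 0
Fixed-point form: x = (x² + 3)/(2x)
x₀ = 1.74

x_1 = g(1.740000) = 1.732069
x_2 = g(1.732069) = 1.732051
x_3 = g(1.732051) = 1.732051
x_4 = g(1.732051) = 1.732051
x_5 = g(1.732051) = 1.732051
x_6 = g(1.732051) = 1.732051
x_7 = g(1.732051) = 1.732051
x_8 = g(1.732051) = 1.732051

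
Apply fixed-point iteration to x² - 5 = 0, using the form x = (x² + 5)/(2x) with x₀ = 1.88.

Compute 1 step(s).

Equation: x² - 5 = 0
Fixed-point form: x = (x² + 5)/(2x)
x₀ = 1.88

x_1 = g(1.880000) = 2.269787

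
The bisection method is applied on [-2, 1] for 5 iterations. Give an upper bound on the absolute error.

Bisection error bound: |error| ≤ (b-a)/2^n
|error| ≤ (1 - (-2))/2^5 = 3/2^5
|error| ≤ 0.0937500000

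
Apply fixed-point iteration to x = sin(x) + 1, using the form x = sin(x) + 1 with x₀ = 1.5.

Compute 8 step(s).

Equation: x = sin(x) + 1
Fixed-point form: x = sin(x) + 1
x₀ = 1.5

x_1 = g(1.500000) = 1.997495
x_2 = g(1.997495) = 1.910337
x_3 = g(1.910337) = 1.942908
x_4 = g(1.942908) = 1.931562
x_5 = g(1.931562) = 1.935627
x_6 = g(1.935627) = 1.934184
x_7 = g(1.934184) = 1.934698
x_8 = g(1.934698) = 1.934515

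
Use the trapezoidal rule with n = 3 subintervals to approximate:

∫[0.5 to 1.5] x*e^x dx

f(x) = x*e^x
a = 0.5, b = 1.5, n = 3
h = (b - a)/n = 0.333333

Trapezoidal rule: (h/2)[f(x₀) + 2f(x₁) + 2f(x₂) + ... + f(xₙ)]

x_0 = 0.5000, f(x_0) = 0.824361, coefficient = 1
x_1 = 0.8333, f(x_1) = 1.917480, coefficient = 2
x_2 = 1.1667, f(x_2) = 3.746482, coefficient = 2
x_3 = 1.5000, f(x_3) = 6.722534, coefficient = 1

I ≈ (0.333333/2) × 18.874819 = 3.145803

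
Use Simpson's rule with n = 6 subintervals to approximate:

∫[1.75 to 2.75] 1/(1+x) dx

f(x) = 1/(1+x)
a = 1.75, b = 2.75, n = 6
h = (b - a)/n = 0.166667

Simpson's rule: (h/3)[f(x₀) + 4f(x₁) + 2f(x₂) + ... + f(xₙ)]

x_0 = 1.7500, f(x_0) = 0.363636, coefficient = 1
x_1 = 1.9167, f(x_1) = 0.342857, coefficient = 4
x_2 = 2.0833, f(x_2) = 0.324324, coefficient = 2
x_3 = 2.2500, f(x_3) = 0.307692, coefficient = 4
x_4 = 2.4167, f(x_4) = 0.292683, coefficient = 2
x_5 = 2.5833, f(x_5) = 0.279070, coefficient = 4
x_6 = 2.7500, f(x_6) = 0.266667, coefficient = 1

I ≈ (0.166667/3) × 5.582794 = 0.310155
Exact value: 0.310155
Error: 0.000000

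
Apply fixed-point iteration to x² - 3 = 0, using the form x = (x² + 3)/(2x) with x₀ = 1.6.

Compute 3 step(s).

Equation: x² - 3 = 0
Fixed-point form: x = (x² + 3)/(2x)
x₀ = 1.6

x_1 = g(1.600000) = 1.737500
x_2 = g(1.737500) = 1.732059
x_3 = g(1.732059) = 1.732051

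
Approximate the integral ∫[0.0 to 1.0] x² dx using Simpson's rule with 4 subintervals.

f(x) = x²
a = 0.0, b = 1.0, n = 4
h = (b - a)/n = 0.250000

Simpson's rule: (h/3)[f(x₀) + 4f(x₁) + 2f(x₂) + ... + f(xₙ)]

x_0 = 0.0000, f(x_0) = 0.000000, coefficient = 1
x_1 = 0.2500, f(x_1) = 0.062500, coefficient = 4
x_2 = 0.5000, f(x_2) = 0.250000, coefficient = 2
x_3 = 0.7500, f(x_3) = 0.562500, coefficient = 4
x_4 = 1.0000, f(x_4) = 1.000000, coefficient = 1

I ≈ (0.250000/3) × 4.000000 = 0.333333
Exact value: 0.333333
Error: 0.000000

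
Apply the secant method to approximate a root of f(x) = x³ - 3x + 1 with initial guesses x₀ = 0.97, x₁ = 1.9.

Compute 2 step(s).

f(x) = x³ - 3x + 1
x₀ = 0.97, x₁ = 1.9

Secant formula: x_{n+1} = x_n - f(x_n)(x_n - x_{n-1})/(f(x_n) - f(x_{n-1}))

Iteration 1:
  f(0.970000) = -0.997327
  f(1.900000) = 2.159000
  x_2 = 1.900000 - 2.159000×(1.900000 - 0.970000)/(2.159000 - (-0.997327))
       = 1.263859
Iteration 2:
  f(1.900000) = 2.159000
  f(1.263859) = -0.772766
  x_3 = 1.263859 - (-0.772766)×(1.263859 - 1.900000)/(-0.772766 - 2.159000)
       = 1.431535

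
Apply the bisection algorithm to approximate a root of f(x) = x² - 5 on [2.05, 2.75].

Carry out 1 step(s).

f(x) = x² - 5
Initial interval: [2.05, 2.75]

Iteration 1:
  c_1 = (2.050000 + 2.750000)/2 = 2.400000
  f(c_1) = f(2.400000) = 0.760000
  f(a) × f(c) < 0, new interval: [2.050000, 2.400000]

After 1 iteration(s), the approximation is c_1 = 2.400000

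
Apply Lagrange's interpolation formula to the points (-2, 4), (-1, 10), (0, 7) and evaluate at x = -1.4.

Lagrange interpolation formula:
P(x) = Σ yᵢ × Lᵢ(x)
where Lᵢ(x) = Π_{j≠i} (x - xⱼ)/(xᵢ - xⱼ)

L_0(-1.4) = (-1.4 - (-1))/(-2 - (-1)) × (-1.4 - 0)/(-2 - 0) = 0.280000
L_1(-1.4) = (-1.4 - (-2))/(-1 - (-2)) × (-1.4 - 0)/(-1 - 0) = 0.840000
L_2(-1.4) = (-1.4 - (-2))/(0 - (-2)) × (-1.4 - (-1))/(0 - (-1)) = -0.120000

P(-1.4) = 4×L_0(-1.4) + 10×L_1(-1.4) + 7×L_2(-1.4)
P(-1.4) = 8.680000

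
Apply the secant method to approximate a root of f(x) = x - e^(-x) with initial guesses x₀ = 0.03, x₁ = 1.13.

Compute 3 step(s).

f(x) = x - e^(-x)
x₀ = 0.03, x₁ = 1.13

Secant formula: x_{n+1} = x_n - f(x_n)(x_n - x_{n-1})/(f(x_n) - f(x_{n-1}))

Iteration 1:
  f(0.030000) = -0.940446
  f(1.130000) = 0.806967
  x_2 = 1.130000 - 0.806967×(1.130000 - 0.030000)/(0.806967 - (-0.940446))
       = 0.622013
Iteration 2:
  f(1.130000) = 0.806967
  f(0.622013) = 0.085150
  x_3 = 0.622013 - 0.085150×(0.622013 - 1.130000)/(0.085150 - 0.806967)
       = 0.562087
Iteration 3:
  f(0.622013) = 0.085150
  f(0.562087) = -0.007930
  x_4 = 0.562087 - (-0.007930)×(0.562087 - 0.622013)/(-0.007930 - 0.085150)
       = 0.567193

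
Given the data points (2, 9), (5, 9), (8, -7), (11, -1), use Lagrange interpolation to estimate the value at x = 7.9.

Lagrange interpolation formula:
P(x) = Σ yᵢ × Lᵢ(x)
where Lᵢ(x) = Π_{j≠i} (x - xⱼ)/(xᵢ - xⱼ)

L_0(7.9) = (7.9 - 5)/(2 - 5) × (7.9 - 8)/(2 - 8) × (7.9 - 11)/(2 - 11) = -0.005549
L_1(7.9) = (7.9 - 2)/(5 - 2) × (7.9 - 8)/(5 - 8) × (7.9 - 11)/(5 - 11) = 0.033870
L_2(7.9) = (7.9 - 2)/(8 - 2) × (7.9 - 5)/(8 - 5) × (7.9 - 11)/(8 - 11) = 0.982241
L_3(7.9) = (7.9 - 2)/(11 - 2) × (7.9 - 5)/(11 - 5) × (7.9 - 8)/(11 - 8) = -0.010562

P(7.9) = 9×L_0(7.9) + 9×L_1(7.9) + (-7)×L_2(7.9) + (-1)×L_3(7.9)
P(7.9) = -6.610235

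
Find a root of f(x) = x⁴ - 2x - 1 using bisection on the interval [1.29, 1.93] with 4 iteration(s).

f(x) = x⁴ - 2x - 1
Initial interval: [1.29, 1.93]

Iteration 1:
  c_1 = (1.290000 + 1.930000)/2 = 1.610000
  f(c_1) = f(1.610000) = 2.498982
  f(a) × f(c) < 0, new interval: [1.290000, 1.610000]
Iteration 2:
  c_2 = (1.290000 + 1.610000)/2 = 1.450000
  f(c_2) = f(1.450000) = 0.520506
  f(a) × f(c) < 0, new interval: [1.290000, 1.450000]
Iteration 3:
  c_3 = (1.290000 + 1.450000)/2 = 1.370000
  f(c_3) = f(1.370000) = -0.217246
  f(a) × f(c) ≥ 0, new interval: [1.370000, 1.450000]
Iteration 4:
  c_4 = (1.370000 + 1.450000)/2 = 1.410000
  f(c_4) = f(1.410000) = 0.132542
  f(a) × f(c) < 0, new interval: [1.370000, 1.410000]

After 4 iteration(s), the approximation is c_4 = 1.410000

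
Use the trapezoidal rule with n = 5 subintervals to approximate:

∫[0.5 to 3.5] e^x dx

f(x) = e^x
a = 0.5, b = 3.5, n = 5
h = (b - a)/n = 0.600000

Trapezoidal rule: (h/2)[f(x₀) + 2f(x₁) + 2f(x₂) + ... + f(xₙ)]

x_0 = 0.5000, f(x_0) = 1.648721, coefficient = 1
x_1 = 1.1000, f(x_1) = 3.004166, coefficient = 2
x_2 = 1.7000, f(x_2) = 5.473947, coefficient = 2
x_3 = 2.3000, f(x_3) = 9.974182, coefficient = 2
x_4 = 2.9000, f(x_4) = 18.174145, coefficient = 2
x_5 = 3.5000, f(x_5) = 33.115452, coefficient = 1

I ≈ (0.600000/2) × 108.017056 = 32.405117
Exact value: 31.466731
Error: 0.938386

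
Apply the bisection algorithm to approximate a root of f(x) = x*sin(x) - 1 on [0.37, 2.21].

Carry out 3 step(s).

f(x) = x*sin(x) - 1
Initial interval: [0.37, 2.21]

Iteration 1:
  c_1 = (0.370000 + 2.210000)/2 = 1.290000
  f(c_1) = f(1.290000) = 0.239477
  f(a) × f(c) < 0, new interval: [0.370000, 1.290000]
Iteration 2:
  c_2 = (0.370000 + 1.290000)/2 = 0.830000
  f(c_2) = f(0.830000) = -0.387517
  f(a) × f(c) ≥ 0, new interval: [0.830000, 1.290000]
Iteration 3:
  c_3 = (0.830000 + 1.290000)/2 = 1.060000
  f(c_3) = f(1.060000) = -0.075303
  f(a) × f(c) ≥ 0, new interval: [1.060000, 1.290000]

After 3 iteration(s), the approximation is c_3 = 1.060000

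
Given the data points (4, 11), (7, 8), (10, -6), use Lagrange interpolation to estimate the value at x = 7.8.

Lagrange interpolation formula:
P(x) = Σ yᵢ × Lᵢ(x)
where Lᵢ(x) = Π_{j≠i} (x - xⱼ)/(xᵢ - xⱼ)

L_0(7.8) = (7.8 - 7)/(4 - 7) × (7.8 - 10)/(4 - 10) = -0.097778
L_1(7.8) = (7.8 - 4)/(7 - 4) × (7.8 - 10)/(7 - 10) = 0.928889
L_2(7.8) = (7.8 - 4)/(10 - 4) × (7.8 - 7)/(10 - 7) = 0.168889

P(7.8) = 11×L_0(7.8) + 8×L_1(7.8) + (-6)×L_2(7.8)
P(7.8) = 5.342222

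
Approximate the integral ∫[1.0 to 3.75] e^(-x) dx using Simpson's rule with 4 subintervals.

f(x) = e^(-x)
a = 1.0, b = 3.75, n = 4
h = (b - a)/n = 0.687500

Simpson's rule: (h/3)[f(x₀) + 4f(x₁) + 2f(x₂) + ... + f(xₙ)]

x_0 = 1.0000, f(x_0) = 0.367879, coefficient = 1
x_1 = 1.6875, f(x_1) = 0.184981, coefficient = 4
x_2 = 2.3750, f(x_2) = 0.093014, coefficient = 2
x_3 = 3.0625, f(x_3) = 0.046771, coefficient = 4
x_4 = 3.7500, f(x_4) = 0.023518, coefficient = 1

I ≈ (0.687500/3) × 1.504434 = 0.344766
Exact value: 0.344362
Error: 0.000404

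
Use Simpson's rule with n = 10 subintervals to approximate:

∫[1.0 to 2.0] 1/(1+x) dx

f(x) = 1/(1+x)
a = 1.0, b = 2.0, n = 10
h = (b - a)/n = 0.100000

Simpson's rule: (h/3)[f(x₀) + 4f(x₁) + 2f(x₂) + ... + f(xₙ)]

x_0 = 1.0000, f(x_0) = 0.500000, coefficient = 1
x_1 = 1.1000, f(x_1) = 0.476190, coefficient = 4
x_2 = 1.2000, f(x_2) = 0.454545, coefficient = 2
x_3 = 1.3000, f(x_3) = 0.434783, coefficient = 4
x_4 = 1.4000, f(x_4) = 0.416667, coefficient = 2
x_5 = 1.5000, f(x_5) = 0.400000, coefficient = 4
x_6 = 1.6000, f(x_6) = 0.384615, coefficient = 2
x_7 = 1.7000, f(x_7) = 0.370370, coefficient = 4
x_8 = 1.8000, f(x_8) = 0.357143, coefficient = 2
x_9 = 1.9000, f(x_9) = 0.344828, coefficient = 4
x_10 = 2.0000, f(x_10) = 0.333333, coefficient = 1

I ≈ (0.100000/3) × 12.163958 = 0.405465
Exact value: 0.405465
Error: 0.000000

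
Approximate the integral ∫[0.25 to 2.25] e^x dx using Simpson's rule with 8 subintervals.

f(x) = e^x
a = 0.25, b = 2.25, n = 8
h = (b - a)/n = 0.250000

Simpson's rule: (h/3)[f(x₀) + 4f(x₁) + 2f(x₂) + ... + f(xₙ)]

x_0 = 0.2500, f(x_0) = 1.284025, coefficient = 1
x_1 = 0.5000, f(x_1) = 1.648721, coefficient = 4
x_2 = 0.7500, f(x_2) = 2.117000, coefficient = 2
x_3 = 1.0000, f(x_3) = 2.718282, coefficient = 4
x_4 = 1.2500, f(x_4) = 3.490343, coefficient = 2
x_5 = 1.5000, f(x_5) = 4.481689, coefficient = 4
x_6 = 1.7500, f(x_6) = 5.754603, coefficient = 2
x_7 = 2.0000, f(x_7) = 7.389056, coefficient = 4
x_8 = 2.2500, f(x_8) = 9.487736, coefficient = 1

I ≈ (0.250000/3) × 98.446646 = 8.203887
Exact value: 8.203710
Error: 0.000177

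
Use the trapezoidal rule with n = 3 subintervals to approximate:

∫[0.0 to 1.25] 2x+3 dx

f(x) = 2x+3
a = 0.0, b = 1.25, n = 3
h = (b - a)/n = 0.416667

Trapezoidal rule: (h/2)[f(x₀) + 2f(x₁) + 2f(x₂) + ... + f(xₙ)]

x_0 = 0.0000, f(x_0) = 3.000000, coefficient = 1
x_1 = 0.4167, f(x_1) = 3.833333, coefficient = 2
x_2 = 0.8333, f(x_2) = 4.666667, coefficient = 2
x_3 = 1.2500, f(x_3) = 5.500000, coefficient = 1

I ≈ (0.416667/2) × 25.500000 = 5.312500
Exact value: 5.312500
Error: 0.000000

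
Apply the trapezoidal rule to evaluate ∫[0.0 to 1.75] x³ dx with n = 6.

f(x) = x³
a = 0.0, b = 1.75, n = 6
h = (b - a)/n = 0.291667

Trapezoidal rule: (h/2)[f(x₀) + 2f(x₁) + 2f(x₂) + ... + f(xₙ)]

x_0 = 0.0000, f(x_0) = 0.000000, coefficient = 1
x_1 = 0.2917, f(x_1) = 0.024812, coefficient = 2
x_2 = 0.5833, f(x_2) = 0.198495, coefficient = 2
x_3 = 0.8750, f(x_3) = 0.669922, coefficient = 2
x_4 = 1.1667, f(x_4) = 1.587963, coefficient = 2
x_5 = 1.4583, f(x_5) = 3.101490, coefficient = 2
x_6 = 1.7500, f(x_6) = 5.359375, coefficient = 1

I ≈ (0.291667/2) × 16.524740 = 2.409858
Exact value: 2.344727
Error: 0.065131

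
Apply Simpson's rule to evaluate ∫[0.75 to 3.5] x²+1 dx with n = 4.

f(x) = x²+1
a = 0.75, b = 3.5, n = 4
h = (b - a)/n = 0.687500

Simpson's rule: (h/3)[f(x₀) + 4f(x₁) + 2f(x₂) + ... + f(xₙ)]

x_0 = 0.7500, f(x_0) = 1.562500, coefficient = 1
x_1 = 1.4375, f(x_1) = 3.066406, coefficient = 4
x_2 = 2.1250, f(x_2) = 5.515625, coefficient = 2
x_3 = 2.8125, f(x_3) = 8.910156, coefficient = 4
x_4 = 3.5000, f(x_4) = 13.250000, coefficient = 1

I ≈ (0.687500/3) × 73.750000 = 16.901042
Exact value: 16.901042
Error: 0.000000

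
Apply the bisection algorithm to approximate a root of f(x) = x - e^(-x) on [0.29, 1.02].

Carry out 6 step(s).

f(x) = x - e^(-x)
Initial interval: [0.29, 1.02]

Iteration 1:
  c_1 = (0.290000 + 1.020000)/2 = 0.655000
  f(c_1) = f(0.655000) = 0.135558
  f(a) × f(c) < 0, new interval: [0.290000, 0.655000]
Iteration 2:
  c_2 = (0.290000 + 0.655000)/2 = 0.472500
  f(c_2) = f(0.472500) = -0.150942
  f(a) × f(c) ≥ 0, new interval: [0.472500, 0.655000]
Iteration 3:
  c_3 = (0.472500 + 0.655000)/2 = 0.563750
  f(c_3) = f(0.563750) = -0.005321
  f(a) × f(c) ≥ 0, new interval: [0.563750, 0.655000]
Iteration 4:
  c_4 = (0.563750 + 0.655000)/2 = 0.609375
  f(c_4) = f(0.609375) = 0.065684
  f(a) × f(c) < 0, new interval: [0.563750, 0.609375]
Iteration 5:
  c_5 = (0.563750 + 0.609375)/2 = 0.586562
  f(c_5) = f(0.586562) = 0.030326
  f(a) × f(c) < 0, new interval: [0.563750, 0.586562]
Iteration 6:
  c_6 = (0.563750 + 0.586562)/2 = 0.575156
  f(c_6) = f(0.575156) = 0.012539
  f(a) × f(c) < 0, new interval: [0.563750, 0.575156]

After 6 iteration(s), the approximation is c_6 = 0.575156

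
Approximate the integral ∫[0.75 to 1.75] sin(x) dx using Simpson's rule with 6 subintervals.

f(x) = sin(x)
a = 0.75, b = 1.75, n = 6
h = (b - a)/n = 0.166667

Simpson's rule: (h/3)[f(x₀) + 4f(x₁) + 2f(x₂) + ... + f(xₙ)]

x_0 = 0.7500, f(x_0) = 0.681639, coefficient = 1
x_1 = 0.9167, f(x_1) = 0.793578, coefficient = 4
x_2 = 1.0833, f(x_2) = 0.883524, coefficient = 2
x_3 = 1.2500, f(x_3) = 0.948985, coefficient = 4
x_4 = 1.4167, f(x_4) = 0.988146, coefficient = 2
x_5 = 1.5833, f(x_5) = 0.999921, coefficient = 4
x_6 = 1.7500, f(x_6) = 0.983986, coefficient = 1

I ≈ (0.166667/3) × 16.378899 = 0.909939
Exact value: 0.909935
Error: 0.000004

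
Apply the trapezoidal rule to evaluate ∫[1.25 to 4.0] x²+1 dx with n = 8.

f(x) = x²+1
a = 1.25, b = 4.0, n = 8
h = (b - a)/n = 0.343750

Trapezoidal rule: (h/2)[f(x₀) + 2f(x₁) + 2f(x₂) + ... + f(xₙ)]

x_0 = 1.2500, f(x_0) = 2.562500, coefficient = 1
x_1 = 1.5938, f(x_1) = 3.540039, coefficient = 2
x_2 = 1.9375, f(x_2) = 4.753906, coefficient = 2
x_3 = 2.2812, f(x_3) = 6.204102, coefficient = 2
x_4 = 2.6250, f(x_4) = 7.890625, coefficient = 2
x_5 = 2.9688, f(x_5) = 9.813477, coefficient = 2
x_6 = 3.3125, f(x_6) = 11.972656, coefficient = 2
x_7 = 3.6562, f(x_7) = 14.368164, coefficient = 2
x_8 = 4.0000, f(x_8) = 17.000000, coefficient = 1

I ≈ (0.343750/2) × 136.648438 = 23.486450
Exact value: 23.432292
Error: 0.054159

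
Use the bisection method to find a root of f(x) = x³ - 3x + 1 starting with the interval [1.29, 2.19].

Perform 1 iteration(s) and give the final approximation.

f(x) = x³ - 3x + 1
Initial interval: [1.29, 2.19]

Iteration 1:
  c_1 = (1.290000 + 2.190000)/2 = 1.740000
  f(c_1) = f(1.740000) = 1.048024
  f(a) × f(c) < 0, new interval: [1.290000, 1.740000]

After 1 iteration(s), the approximation is c_1 = 1.740000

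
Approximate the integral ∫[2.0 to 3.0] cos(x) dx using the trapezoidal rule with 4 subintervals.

f(x) = cos(x)
a = 2.0, b = 3.0, n = 4
h = (b - a)/n = 0.250000

Trapezoidal rule: (h/2)[f(x₀) + 2f(x₁) + 2f(x₂) + ... + f(xₙ)]

x_0 = 2.0000, f(x_0) = -0.416147, coefficient = 1
x_1 = 2.2500, f(x_1) = -0.628174, coefficient = 2
x_2 = 2.5000, f(x_2) = -0.801144, coefficient = 2
x_3 = 2.7500, f(x_3) = -0.924302, coefficient = 2
x_4 = 3.0000, f(x_4) = -0.989992, coefficient = 1

I ≈ (0.250000/2) × -6.113379 = -0.764172
Exact value: -0.768177
Error: 0.004005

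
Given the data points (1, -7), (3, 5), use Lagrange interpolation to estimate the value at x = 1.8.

Lagrange interpolation formula:
P(x) = Σ yᵢ × Lᵢ(x)
where Lᵢ(x) = Π_{j≠i} (x - xⱼ)/(xᵢ - xⱼ)

L_0(1.8) = (1.8 - 3)/(1 - 3) = 0.600000
L_1(1.8) = (1.8 - 1)/(3 - 1) = 0.400000

P(1.8) = (-7)×L_0(1.8) + 5×L_1(1.8)
P(1.8) = -2.200000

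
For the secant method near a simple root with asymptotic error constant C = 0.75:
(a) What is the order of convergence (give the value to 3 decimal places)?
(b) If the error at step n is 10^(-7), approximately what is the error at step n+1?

(a) Secant method has superlinear convergence with order φ = (1+√5)/2 ≈ 1.618.
    This means |e_{n+1}| ≈ C|e_n|^1.618.

(b) With |e_n| = 10^(-7) and C = 0.75:
    |e_{n+1}| ≈ 0.75 × (10^(-7))^1.618 = 0.75 × 10^(-11.33)

(a) ≈ 1.618 (golden ratio); (b) |e_{n+1}| ≈ 3.539e-12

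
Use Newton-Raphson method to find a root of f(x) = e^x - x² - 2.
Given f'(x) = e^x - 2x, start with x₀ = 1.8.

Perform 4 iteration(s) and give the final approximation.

f(x) = e^x - x² - 2
f'(x) = e^x - 2x
x₀ = 1.8

Newton-Raphson formula: x_{n+1} = x_n - f(x_n)/f'(x_n)

Iteration 1:
  f(1.800000) = 0.809647
  f'(1.800000) = 2.449647
  x_1 = 1.800000 - 0.809647/2.449647 = 1.469484
Iteration 2:
  f(1.469484) = 0.187608
  f'(1.469484) = 1.408024
  x_2 = 1.469484 - 0.187608/1.408024 = 1.336242
Iteration 3:
  f(1.336242) = 0.019175
  f'(1.336242) = 1.132234
  x_3 = 1.336242 - 0.019175/1.132234 = 1.319306
Iteration 4:
  f(1.319306) = 0.000256
  f'(1.319306) = 1.102212
  x_4 = 1.319306 - 0.000256/1.102212 = 1.319074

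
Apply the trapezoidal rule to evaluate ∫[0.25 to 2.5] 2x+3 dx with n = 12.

f(x) = 2x+3
a = 0.25, b = 2.5, n = 12
h = (b - a)/n = 0.187500

Trapezoidal rule: (h/2)[f(x₀) + 2f(x₁) + 2f(x₂) + ... + f(xₙ)]

x_0 = 0.2500, f(x_0) = 3.500000, coefficient = 1
x_1 = 0.4375, f(x_1) = 3.875000, coefficient = 2
x_2 = 0.6250, f(x_2) = 4.250000, coefficient = 2
x_3 = 0.8125, f(x_3) = 4.625000, coefficient = 2
x_4 = 1.0000, f(x_4) = 5.000000, coefficient = 2
x_5 = 1.1875, f(x_5) = 5.375000, coefficient = 2
x_6 = 1.3750, f(x_6) = 5.750000, coefficient = 2
x_7 = 1.5625, f(x_7) = 6.125000, coefficient = 2
x_8 = 1.7500, f(x_8) = 6.500000, coefficient = 2
x_9 = 1.9375, f(x_9) = 6.875000, coefficient = 2
x_10 = 2.1250, f(x_10) = 7.250000, coefficient = 2
x_11 = 2.3125, f(x_11) = 7.625000, coefficient = 2
x_12 = 2.5000, f(x_12) = 8.000000, coefficient = 1

I ≈ (0.187500/2) × 138.000000 = 12.937500
Exact value: 12.937500
Error: 0.000000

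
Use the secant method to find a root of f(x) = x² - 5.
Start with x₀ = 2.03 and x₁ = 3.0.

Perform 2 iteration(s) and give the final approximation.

f(x) = x² - 5
x₀ = 2.03, x₁ = 3.0

Secant formula: x_{n+1} = x_n - f(x_n)(x_n - x_{n-1})/(f(x_n) - f(x_{n-1}))

Iteration 1:
  f(2.030000) = -0.879100
  f(3.000000) = 4.000000
  x_2 = 3.000000 - 4.000000×(3.000000 - 2.030000)/(4.000000 - (-0.879100))
       = 2.204771
Iteration 2:
  f(3.000000) = 4.000000
  f(2.204771) = -0.138983
  x_3 = 2.204771 - (-0.138983)×(2.204771 - 3.000000)/(-0.138983 - 4.000000)
       = 2.231474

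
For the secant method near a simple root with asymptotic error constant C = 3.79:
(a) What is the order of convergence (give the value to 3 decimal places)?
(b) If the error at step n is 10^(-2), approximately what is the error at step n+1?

(a) Secant method has superlinear convergence with order φ = (1+√5)/2 ≈ 1.618.
    This means |e_{n+1}| ≈ C|e_n|^1.618.

(b) With |e_n| = 10^(-2) and C = 3.79:
    |e_{n+1}| ≈ 3.79 × (10^(-2))^1.618 = 3.79 × 10^(-3.24)

(a) ≈ 1.618 (golden ratio); (b) |e_{n+1}| ≈ 2.201e-03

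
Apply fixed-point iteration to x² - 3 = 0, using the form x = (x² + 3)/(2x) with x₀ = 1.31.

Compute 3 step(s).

Equation: x² - 3 = 0
Fixed-point form: x = (x² + 3)/(2x)
x₀ = 1.31

x_1 = g(1.310000) = 1.800038
x_2 = g(1.800038) = 1.733335
x_3 = g(1.733335) = 1.732051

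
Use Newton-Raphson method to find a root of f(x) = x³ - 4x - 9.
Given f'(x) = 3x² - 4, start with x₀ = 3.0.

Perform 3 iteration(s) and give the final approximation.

f(x) = x³ - 4x - 9
f'(x) = 3x² - 4
x₀ = 3.0

Newton-Raphson formula: x_{n+1} = x_n - f(x_n)/f'(x_n)

Iteration 1:
  f(3.000000) = 6.000000
  f'(3.000000) = 23.000000
  x_1 = 3.000000 - 6.000000/23.000000 = 2.739130
Iteration 2:
  f(2.739130) = 0.594723
  f'(2.739130) = 18.508507
  x_2 = 2.739130 - 0.594723/18.508507 = 2.706998
Iteration 3:
  f(2.706998) = 0.008451
  f'(2.706998) = 17.983514
  x_3 = 2.706998 - 0.008451/17.983514 = 2.706528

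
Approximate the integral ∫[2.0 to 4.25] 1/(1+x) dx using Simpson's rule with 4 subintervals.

f(x) = 1/(1+x)
a = 2.0, b = 4.25, n = 4
h = (b - a)/n = 0.562500

Simpson's rule: (h/3)[f(x₀) + 4f(x₁) + 2f(x₂) + ... + f(xₙ)]

x_0 = 2.0000, f(x_0) = 0.333333, coefficient = 1
x_1 = 2.5625, f(x_1) = 0.280702, coefficient = 4
x_2 = 3.1250, f(x_2) = 0.242424, coefficient = 2
x_3 = 3.6875, f(x_3) = 0.213333, coefficient = 4
x_4 = 4.2500, f(x_4) = 0.190476, coefficient = 1

I ≈ (0.562500/3) × 2.984798 = 0.559650
Exact value: 0.559616
Error: 0.000034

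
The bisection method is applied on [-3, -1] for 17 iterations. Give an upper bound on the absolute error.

Bisection error bound: |error| ≤ (b-a)/2^n
|error| ≤ (-1 - (-3))/2^17 = 2/2^17
|error| ≤ 0.0000152588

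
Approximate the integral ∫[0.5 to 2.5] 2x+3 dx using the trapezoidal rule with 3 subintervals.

f(x) = 2x+3
a = 0.5, b = 2.5, n = 3
h = (b - a)/n = 0.666667

Trapezoidal rule: (h/2)[f(x₀) + 2f(x₁) + 2f(x₂) + ... + f(xₙ)]

x_0 = 0.5000, f(x_0) = 4.000000, coefficient = 1
x_1 = 1.1667, f(x_1) = 5.333333, coefficient = 2
x_2 = 1.8333, f(x_2) = 6.666667, coefficient = 2
x_3 = 2.5000, f(x_3) = 8.000000, coefficient = 1

I ≈ (0.666667/2) × 36.000000 = 12.000000
Exact value: 12.000000
Error: 0.000000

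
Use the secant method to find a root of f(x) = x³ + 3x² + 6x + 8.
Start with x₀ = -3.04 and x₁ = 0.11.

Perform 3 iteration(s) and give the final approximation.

f(x) = x³ + 3x² + 6x + 8
x₀ = -3.04, x₁ = 0.11

Secant formula: x_{n+1} = x_n - f(x_n)(x_n - x_{n-1})/(f(x_n) - f(x_{n-1}))

Iteration 1:
  f(-3.040000) = -10.609664
  f(0.110000) = 8.697631
  x_2 = 0.110000 - 8.697631×(0.110000 - (-3.040000))/(8.697631 - (-10.609664))
       = -1.309025
Iteration 2:
  f(0.110000) = 8.697631
  f(-1.309025) = 3.043414
  x_3 = -1.309025 - 3.043414×(-1.309025 - 0.110000)/(3.043414 - 8.697631)
       = -2.072823
Iteration 3:
  f(-1.309025) = 3.043414
  f(-2.072823) = -0.453236
  x_4 = -2.072823 - (-0.453236)×(-2.072823 - (-1.309025))/(-0.453236 - 3.043414)
       = -1.973820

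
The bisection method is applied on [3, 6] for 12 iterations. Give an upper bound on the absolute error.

Bisection error bound: |error| ≤ (b-a)/2^n
|error| ≤ (6 - 3)/2^12 = 3/2^12
|error| ≤ 0.0007324219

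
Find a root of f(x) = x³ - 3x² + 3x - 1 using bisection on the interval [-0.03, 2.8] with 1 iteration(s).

f(x) = x³ - 3x² + 3x - 1
Initial interval: [-0.03, 2.8]

Iteration 1:
  c_1 = (-0.030000 + 2.800000)/2 = 1.385000
  f(c_1) = f(1.385000) = 0.057067
  f(a) × f(c) < 0, new interval: [-0.030000, 1.385000]

After 1 iteration(s), the approximation is c_1 = 1.385000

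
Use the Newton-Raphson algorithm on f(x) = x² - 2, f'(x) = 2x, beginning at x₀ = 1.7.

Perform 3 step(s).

f(x) = x² - 2
f'(x) = 2x
x₀ = 1.7

Newton-Raphson formula: x_{n+1} = x_n - f(x_n)/f'(x_n)

Iteration 1:
  f(1.700000) = 0.890000
  f'(1.700000) = 3.400000
  x_1 = 1.700000 - 0.890000/3.400000 = 1.438235
Iteration 2:
  f(1.438235) = 0.068521
  f'(1.438235) = 2.876471
  x_2 = 1.438235 - 0.068521/2.876471 = 1.414414
Iteration 3:
  f(1.414414) = 0.000567
  f'(1.414414) = 2.828828
  x_3 = 1.414414 - 0.000567/2.828828 = 1.414214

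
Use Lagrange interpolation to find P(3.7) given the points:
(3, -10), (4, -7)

Lagrange interpolation formula:
P(x) = Σ yᵢ × Lᵢ(x)
where Lᵢ(x) = Π_{j≠i} (x - xⱼ)/(xᵢ - xⱼ)

L_0(3.7) = (3.7 - 4)/(3 - 4) = 0.300000
L_1(3.7) = (3.7 - 3)/(4 - 3) = 0.700000

P(3.7) = (-10)×L_0(3.7) + (-7)×L_1(3.7)
P(3.7) = -7.900000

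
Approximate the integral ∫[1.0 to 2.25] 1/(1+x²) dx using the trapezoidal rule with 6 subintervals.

f(x) = 1/(1+x²)
a = 1.0, b = 2.25, n = 6
h = (b - a)/n = 0.208333

Trapezoidal rule: (h/2)[f(x₀) + 2f(x₁) + 2f(x₂) + ... + f(xₙ)]

x_0 = 1.0000, f(x_0) = 0.500000, coefficient = 1
x_1 = 1.2083, f(x_1) = 0.406493, coefficient = 2
x_2 = 1.4167, f(x_2) = 0.332564, coefficient = 2
x_3 = 1.6250, f(x_3) = 0.274678, coefficient = 2
x_4 = 1.8333, f(x_4) = 0.229299, coefficient = 2
x_5 = 2.0417, f(x_5) = 0.193483, coefficient = 2
x_6 = 2.2500, f(x_6) = 0.164948, coefficient = 1

I ≈ (0.208333/2) × 3.537982 = 0.368540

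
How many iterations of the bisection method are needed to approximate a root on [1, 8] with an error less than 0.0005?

We need (b-a)/2^n ≤ 0.0005
(8 - 1)/2^n ≤ 0.0005
7/2^n ≤ 0.0005
2^n ≥ 14000
n ≥ log₂(14000) = 13.77
n ≥ 14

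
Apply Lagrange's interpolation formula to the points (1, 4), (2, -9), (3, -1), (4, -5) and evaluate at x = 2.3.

Lagrange interpolation formula:
P(x) = Σ yᵢ × Lᵢ(x)
where Lᵢ(x) = Π_{j≠i} (x - xⱼ)/(xᵢ - xⱼ)

L_0(2.3) = (2.3 - 2)/(1 - 2) × (2.3 - 3)/(1 - 3) × (2.3 - 4)/(1 - 4) = -0.059500
L_1(2.3) = (2.3 - 1)/(2 - 1) × (2.3 - 3)/(2 - 3) × (2.3 - 4)/(2 - 4) = 0.773500
L_2(2.3) = (2.3 - 1)/(3 - 1) × (2.3 - 2)/(3 - 2) × (2.3 - 4)/(3 - 4) = 0.331500
L_3(2.3) = (2.3 - 1)/(4 - 1) × (2.3 - 2)/(4 - 2) × (2.3 - 3)/(4 - 3) = -0.045500

P(2.3) = 4×L_0(2.3) + (-9)×L_1(2.3) + (-1)×L_2(2.3) + (-5)×L_3(2.3)
P(2.3) = -7.303500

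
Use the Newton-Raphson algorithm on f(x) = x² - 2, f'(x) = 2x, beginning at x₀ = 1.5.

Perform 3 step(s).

f(x) = x² - 2
f'(x) = 2x
x₀ = 1.5

Newton-Raphson formula: x_{n+1} = x_n - f(x_n)/f'(x_n)

Iteration 1:
  f(1.500000) = 0.250000
  f'(1.500000) = 3.000000
  x_1 = 1.500000 - 0.250000/3.000000 = 1.416667
Iteration 2:
  f(1.416667) = 0.006944
  f'(1.416667) = 2.833333
  x_2 = 1.416667 - 0.006944/2.833333 = 1.414216
Iteration 3:
  f(1.414216) = 0.000006
  f'(1.414216) = 2.828431
  x_3 = 1.414216 - 0.000006/2.828431 = 1.414214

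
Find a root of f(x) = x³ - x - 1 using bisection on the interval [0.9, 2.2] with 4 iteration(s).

f(x) = x³ - x - 1
Initial interval: [0.9, 2.2]

Iteration 1:
  c_1 = (0.900000 + 2.200000)/2 = 1.550000
  f(c_1) = f(1.550000) = 1.173875
  f(a) × f(c) < 0, new interval: [0.900000, 1.550000]
Iteration 2:
  c_2 = (0.900000 + 1.550000)/2 = 1.225000
  f(c_2) = f(1.225000) = -0.386734
  f(a) × f(c) ≥ 0, new interval: [1.225000, 1.550000]
Iteration 3:
  c_3 = (1.225000 + 1.550000)/2 = 1.387500
  f(c_3) = f(1.387500) = 0.283654
  f(a) × f(c) < 0, new interval: [1.225000, 1.387500]
Iteration 4:
  c_4 = (1.225000 + 1.387500)/2 = 1.306250
  f(c_4) = f(1.306250) = -0.077410
  f(a) × f(c) ≥ 0, new interval: [1.306250, 1.387500]

After 4 iteration(s), the approximation is c_4 = 1.306250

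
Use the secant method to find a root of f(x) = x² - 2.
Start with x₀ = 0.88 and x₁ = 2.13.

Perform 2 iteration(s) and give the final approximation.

f(x) = x² - 2
x₀ = 0.88, x₁ = 2.13

Secant formula: x_{n+1} = x_n - f(x_n)(x_n - x_{n-1})/(f(x_n) - f(x_{n-1}))

Iteration 1:
  f(0.880000) = -1.225600
  f(2.130000) = 2.536900
  x_2 = 2.130000 - 2.536900×(2.130000 - 0.880000)/(2.536900 - (-1.225600))
       = 1.287176
Iteration 2:
  f(2.130000) = 2.536900
  f(1.287176) = -0.343178
  x_3 = 1.287176 - (-0.343178)×(1.287176 - 2.130000)/(-0.343178 - 2.536900)
       = 1.387603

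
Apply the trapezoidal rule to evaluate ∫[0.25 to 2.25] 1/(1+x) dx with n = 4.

f(x) = 1/(1+x)
a = 0.25, b = 2.25, n = 4
h = (b - a)/n = 0.500000

Trapezoidal rule: (h/2)[f(x₀) + 2f(x₁) + 2f(x₂) + ... + f(xₙ)]

x_0 = 0.2500, f(x_0) = 0.800000, coefficient = 1
x_1 = 0.7500, f(x_1) = 0.571429, coefficient = 2
x_2 = 1.2500, f(x_2) = 0.444444, coefficient = 2
x_3 = 1.7500, f(x_3) = 0.363636, coefficient = 2
x_4 = 2.2500, f(x_4) = 0.307692, coefficient = 1

I ≈ (0.500000/2) × 3.866711 = 0.966678
Exact value: 0.955511
Error: 0.011166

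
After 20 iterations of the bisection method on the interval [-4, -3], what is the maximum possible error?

Bisection error bound: |error| ≤ (b-a)/2^n
|error| ≤ (-3 - (-4))/2^20 = 1/2^20
|error| ≤ 0.0000009537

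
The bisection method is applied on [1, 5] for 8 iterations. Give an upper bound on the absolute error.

Bisection error bound: |error| ≤ (b-a)/2^n
|error| ≤ (5 - 1)/2^8 = 4/2^8
|error| ≤ 0.0156250000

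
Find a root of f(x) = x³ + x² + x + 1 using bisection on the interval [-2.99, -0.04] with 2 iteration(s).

f(x) = x³ + x² + x + 1
Initial interval: [-2.99, -0.04]

Iteration 1:
  c_1 = (-2.990000 + (-0.040000))/2 = -1.515000
  f(c_1) = f(-1.515000) = -1.697041
  f(a) × f(c) ≥ 0, new interval: [-1.515000, -0.040000]
Iteration 2:
  c_2 = (-1.515000 + (-0.040000))/2 = -0.777500
  f(c_2) = f(-0.777500) = 0.357003
  f(a) × f(c) < 0, new interval: [-1.515000, -0.777500]

After 2 iteration(s), the approximation is c_2 = -0.777500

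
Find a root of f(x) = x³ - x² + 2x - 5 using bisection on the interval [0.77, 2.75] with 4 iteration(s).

f(x) = x³ - x² + 2x - 5
Initial interval: [0.77, 2.75]

Iteration 1:
  c_1 = (0.770000 + 2.750000)/2 = 1.760000
  f(c_1) = f(1.760000) = 0.874176
  f(a) × f(c) < 0, new interval: [0.770000, 1.760000]
Iteration 2:
  c_2 = (0.770000 + 1.760000)/2 = 1.265000
  f(c_2) = f(1.265000) = -2.045940
  f(a) × f(c) ≥ 0, new interval: [1.265000, 1.760000]
Iteration 3:
  c_3 = (1.265000 + 1.760000)/2 = 1.512500
  f(c_3) = f(1.512500) = -0.802576
  f(a) × f(c) ≥ 0, new interval: [1.512500, 1.760000]
Iteration 4:
  c_4 = (1.512500 + 1.760000)/2 = 1.636250
  f(c_4) = f(1.636250) = -0.024059
  f(a) × f(c) ≥ 0, new interval: [1.636250, 1.760000]

After 4 iteration(s), the approximation is c_4 = 1.636250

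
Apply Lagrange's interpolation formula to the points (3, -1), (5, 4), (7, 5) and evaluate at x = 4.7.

Lagrange interpolation formula:
P(x) = Σ yᵢ × Lᵢ(x)
where Lᵢ(x) = Π_{j≠i} (x - xⱼ)/(xᵢ - xⱼ)

L_0(4.7) = (4.7 - 5)/(3 - 5) × (4.7 - 7)/(3 - 7) = 0.086250
L_1(4.7) = (4.7 - 3)/(5 - 3) × (4.7 - 7)/(5 - 7) = 0.977500
L_2(4.7) = (4.7 - 3)/(7 - 3) × (4.7 - 5)/(7 - 5) = -0.063750

P(4.7) = (-1)×L_0(4.7) + 4×L_1(4.7) + 5×L_2(4.7)
P(4.7) = 3.505000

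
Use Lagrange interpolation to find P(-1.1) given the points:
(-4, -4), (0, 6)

Lagrange interpolation formula:
P(x) = Σ yᵢ × Lᵢ(x)
where Lᵢ(x) = Π_{j≠i} (x - xⱼ)/(xᵢ - xⱼ)

L_0(-1.1) = (-1.1 - 0)/(-4 - 0) = 0.275000
L_1(-1.1) = (-1.1 - (-4))/(0 - (-4)) = 0.725000

P(-1.1) = (-4)×L_0(-1.1) + 6×L_1(-1.1)
P(-1.1) = 3.250000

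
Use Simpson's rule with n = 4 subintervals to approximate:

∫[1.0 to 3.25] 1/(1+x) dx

f(x) = 1/(1+x)
a = 1.0, b = 3.25, n = 4
h = (b - a)/n = 0.562500

Simpson's rule: (h/3)[f(x₀) + 4f(x₁) + 2f(x₂) + ... + f(xₙ)]

x_0 = 1.0000, f(x_0) = 0.500000, coefficient = 1
x_1 = 1.5625, f(x_1) = 0.390244, coefficient = 4
x_2 = 2.1250, f(x_2) = 0.320000, coefficient = 2
x_3 = 2.6875, f(x_3) = 0.271186, coefficient = 4
x_4 = 3.2500, f(x_4) = 0.235294, coefficient = 1

I ≈ (0.562500/3) × 4.021015 = 0.753940
Exact value: 0.753772
Error: 0.000169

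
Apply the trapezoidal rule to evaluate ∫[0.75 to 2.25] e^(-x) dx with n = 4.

f(x) = e^(-x)
a = 0.75, b = 2.25, n = 4
h = (b - a)/n = 0.375000

Trapezoidal rule: (h/2)[f(x₀) + 2f(x₁) + 2f(x₂) + ... + f(xₙ)]

x_0 = 0.7500, f(x_0) = 0.472367, coefficient = 1
x_1 = 1.1250, f(x_1) = 0.324652, coefficient = 2
x_2 = 1.5000, f(x_2) = 0.223130, coefficient = 2
x_3 = 1.8750, f(x_3) = 0.153355, coefficient = 2
x_4 = 2.2500, f(x_4) = 0.105399, coefficient = 1

I ≈ (0.375000/2) × 1.980041 = 0.371258
Exact value: 0.366967
Error: 0.004290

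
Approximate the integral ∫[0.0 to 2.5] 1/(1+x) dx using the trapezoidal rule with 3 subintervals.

f(x) = 1/(1+x)
a = 0.0, b = 2.5, n = 3
h = (b - a)/n = 0.833333

Trapezoidal rule: (h/2)[f(x₀) + 2f(x₁) + 2f(x₂) + ... + f(xₙ)]

x_0 = 0.0000, f(x_0) = 1.000000, coefficient = 1
x_1 = 0.8333, f(x_1) = 0.545455, coefficient = 2
x_2 = 1.6667, f(x_2) = 0.375000, coefficient = 2
x_3 = 2.5000, f(x_3) = 0.285714, coefficient = 1

I ≈ (0.833333/2) × 3.126623 = 1.302760
Exact value: 1.252763
Error: 0.049997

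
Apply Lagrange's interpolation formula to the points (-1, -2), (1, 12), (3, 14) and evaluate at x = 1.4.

Lagrange interpolation formula:
P(x) = Σ yᵢ × Lᵢ(x)
where Lᵢ(x) = Π_{j≠i} (x - xⱼ)/(xᵢ - xⱼ)

L_0(1.4) = (1.4 - 1)/(-1 - 1) × (1.4 - 3)/(-1 - 3) = -0.080000
L_1(1.4) = (1.4 - (-1))/(1 - (-1)) × (1.4 - 3)/(1 - 3) = 0.960000
L_2(1.4) = (1.4 - (-1))/(3 - (-1)) × (1.4 - 1)/(3 - 1) = 0.120000

P(1.4) = (-2)×L_0(1.4) + 12×L_1(1.4) + 14×L_2(1.4)
P(1.4) = 13.360000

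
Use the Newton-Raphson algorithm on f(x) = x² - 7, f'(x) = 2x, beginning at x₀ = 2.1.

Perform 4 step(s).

f(x) = x² - 7
f'(x) = 2x
x₀ = 2.1

Newton-Raphson formula: x_{n+1} = x_n - f(x_n)/f'(x_n)

Iteration 1:
  f(2.100000) = -2.590000
  f'(2.100000) = 4.200000
  x_1 = 2.100000 - (-2.590000)/4.200000 = 2.716667
Iteration 2:
  f(2.716667) = 0.380278
  f'(2.716667) = 5.433333
  x_2 = 2.716667 - 0.380278/5.433333 = 2.646677
Iteration 3:
  f(2.646677) = 0.004899
  f'(2.646677) = 5.293354
  x_3 = 2.646677 - 0.004899/5.293354 = 2.645751
Iteration 4:
  f(2.645751) = 0.000001
  f'(2.645751) = 5.291503
  x_4 = 2.645751 - 0.000001/5.291503 = 2.645751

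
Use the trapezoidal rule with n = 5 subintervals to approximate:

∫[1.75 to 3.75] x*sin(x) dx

f(x) = x*sin(x)
a = 1.75, b = 3.75, n = 5
h = (b - a)/n = 0.400000

Trapezoidal rule: (h/2)[f(x₀) + 2f(x₁) + 2f(x₂) + ... + f(xₙ)]

x_0 = 1.7500, f(x_0) = 1.721975, coefficient = 1
x_1 = 2.1500, f(x_1) = 1.799332, coefficient = 2
x_2 = 2.5500, f(x_2) = 1.422093, coefficient = 2
x_3 = 2.9500, f(x_3) = 0.561747, coefficient = 2
x_4 = 3.3500, f(x_4) = -0.693122, coefficient = 2
x_5 = 3.7500, f(x_5) = -2.143355, coefficient = 1

I ≈ (0.400000/2) × 5.758723 = 1.151745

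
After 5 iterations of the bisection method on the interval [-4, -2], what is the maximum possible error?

Bisection error bound: |error| ≤ (b-a)/2^n
|error| ≤ (-2 - (-4))/2^5 = 2/2^5
|error| ≤ 0.0625000000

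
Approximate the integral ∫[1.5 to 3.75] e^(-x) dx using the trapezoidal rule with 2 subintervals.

f(x) = e^(-x)
a = 1.5, b = 3.75, n = 2
h = (b - a)/n = 1.125000

Trapezoidal rule: (h/2)[f(x₀) + 2f(x₁) + 2f(x₂) + ... + f(xₙ)]

x_0 = 1.5000, f(x_0) = 0.223130, coefficient = 1
x_1 = 2.6250, f(x_1) = 0.072440, coefficient = 2
x_2 = 3.7500, f(x_2) = 0.023518, coefficient = 1

I ≈ (1.125000/2) × 0.391527 = 0.220234
Exact value: 0.199612
Error: 0.020622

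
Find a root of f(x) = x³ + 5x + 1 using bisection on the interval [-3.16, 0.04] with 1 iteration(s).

f(x) = x³ + 5x + 1
Initial interval: [-3.16, 0.04]

Iteration 1:
  c_1 = (-3.160000 + 0.040000)/2 = -1.560000
  f(c_1) = f(-1.560000) = -10.596416
  f(a) × f(c) ≥ 0, new interval: [-1.560000, 0.040000]

After 1 iteration(s), the approximation is c_1 = -1.560000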